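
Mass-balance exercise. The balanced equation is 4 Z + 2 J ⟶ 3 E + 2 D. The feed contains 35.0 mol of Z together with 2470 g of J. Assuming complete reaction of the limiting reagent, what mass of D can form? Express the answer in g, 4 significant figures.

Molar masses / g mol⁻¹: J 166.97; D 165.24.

n(Z) = 35.00 mol
n(J) = 2470 / 166.97 = 14.79 mol
n/ν for Z = 35.00/4 = 8.750
n/ν for J = 14.79/2 = 7.395
Smallest n/ν is J → limiting reagent.
n(D) = (2/2) × 14.79 = 14.79 mol
mass = 14.79 × 165.24 = 2444 g

2444 g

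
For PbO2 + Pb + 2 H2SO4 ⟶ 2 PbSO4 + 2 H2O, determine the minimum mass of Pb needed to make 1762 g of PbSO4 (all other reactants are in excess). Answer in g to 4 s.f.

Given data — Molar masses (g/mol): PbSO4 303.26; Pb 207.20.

601.9 g

n(PbSO4) = 1762 / 303.26 = 5.810 mol
n(Pb) = (1/2) × 5.810 = 2.905 mol
mass = 2.905 × 207.20 = 601.9 g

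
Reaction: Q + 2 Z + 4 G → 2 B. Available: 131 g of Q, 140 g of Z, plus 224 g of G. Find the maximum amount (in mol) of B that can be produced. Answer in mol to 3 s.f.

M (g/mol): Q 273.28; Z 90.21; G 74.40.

n(Q) = 131.0 / 273.28 = 0.4794 mol
n(Z) = 140.0 / 90.21 = 1.552 mol
n(G) = 224.0 / 74.40 = 3.011 mol
n/ν → Q: 0.4794, Z: 0.7760, G: 0.7528; Q is limiting.
n(B) = (2/1) × 0.4794 = 0.9588 mol

0.959 mol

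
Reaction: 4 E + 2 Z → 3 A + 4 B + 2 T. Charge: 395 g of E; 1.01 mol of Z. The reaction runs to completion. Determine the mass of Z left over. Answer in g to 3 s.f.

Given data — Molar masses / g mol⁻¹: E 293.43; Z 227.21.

n(E) = 395.0 / 293.43 = 1.346 mol
n(Z) = 1.010 mol
n/ν for E = 1.346/4 = 0.3365
n/ν for Z = 1.010/2 = 0.5050
Smallest n/ν is E → limiting reagent.
Z consumed = (2/4) × 1.346 = 0.6730 mol
Z remaining = 1.010 − 0.6730 = 0.3370 mol
mass = 0.3370 × 227.21 = 76.57 g

76.6 g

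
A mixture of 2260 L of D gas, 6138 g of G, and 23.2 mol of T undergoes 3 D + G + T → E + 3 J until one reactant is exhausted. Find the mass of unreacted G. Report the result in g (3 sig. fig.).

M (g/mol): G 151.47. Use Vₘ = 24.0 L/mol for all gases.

n(D) = 2260 / 24.0 = 94.17 mol
n(G) = 6138 / 151.47 = 40.52 mol
n(T) = 23.20 mol
n/ν → D: 31.39, G: 40.52, T: 23.20; T is limiting.
G consumed = (1/1) × 23.20 = 23.20 mol
G remaining = 40.52 − 23.20 = 17.32 mol
mass = 17.32 × 151.47 = 2623 g

2620 g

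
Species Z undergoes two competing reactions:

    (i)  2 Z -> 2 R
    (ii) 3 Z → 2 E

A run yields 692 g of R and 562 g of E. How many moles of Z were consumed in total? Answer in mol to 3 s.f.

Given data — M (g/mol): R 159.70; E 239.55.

n(R) = 692 / 159.70 = 4.333 mol
n(E) = 562 / 239.55 = 2.346 mol
n(Z) via (i) = (2/2)×4.333 = 4.333 mol
n(Z) via (ii) = (3/2)×2.346 = 3.519 mol
total n(Z) = 4.333 + 3.519 = 7.852 mol

7.85 mol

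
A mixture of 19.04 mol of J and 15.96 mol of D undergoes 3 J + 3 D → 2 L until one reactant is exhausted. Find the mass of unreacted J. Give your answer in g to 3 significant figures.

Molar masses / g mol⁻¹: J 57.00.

176 g

n(J) = 19.04 mol
n(D) = 15.96 mol
n/ν for J = 19.04/3 = 6.347
n/ν for D = 15.96/3 = 5.320
Smallest n/ν is D → limiting reagent.
J consumed = (3/3) × 15.96 = 15.96 mol
J remaining = 19.04 − 15.96 = 3.080 mol
mass = 3.080 × 57.00 = 175.6 g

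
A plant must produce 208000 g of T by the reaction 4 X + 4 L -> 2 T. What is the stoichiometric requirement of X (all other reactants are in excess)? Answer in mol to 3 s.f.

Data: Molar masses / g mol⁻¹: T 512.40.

n(T) = 208000 / 512.40 = 405.9 mol
n(X) = (4/2) × 405.9 = 811.8 mol

812 mol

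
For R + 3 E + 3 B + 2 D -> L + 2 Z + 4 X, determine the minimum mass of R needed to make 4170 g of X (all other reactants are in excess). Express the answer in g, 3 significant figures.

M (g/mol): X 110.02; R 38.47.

365 g

n(X) = 4170 / 110.02 = 37.90 mol
n(R) = (1/4) × 37.90 = 9.475 mol
mass = 9.475 × 38.47 = 364.5 g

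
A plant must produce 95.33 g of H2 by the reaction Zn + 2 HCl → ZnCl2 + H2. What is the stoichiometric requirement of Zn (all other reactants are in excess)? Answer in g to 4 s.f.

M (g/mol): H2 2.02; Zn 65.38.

n(H2) = 95.33 / 2.02 = 47.19 mol
n(Zn) = (1/1) × 47.19 = 47.19 mol
mass = 47.19 × 65.38 = 3085 g

3085 g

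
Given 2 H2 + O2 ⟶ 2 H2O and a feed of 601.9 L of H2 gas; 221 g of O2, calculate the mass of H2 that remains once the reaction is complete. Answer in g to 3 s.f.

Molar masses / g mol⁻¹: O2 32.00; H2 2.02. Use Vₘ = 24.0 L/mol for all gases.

22.8 g

n(H2) = 601.9 / 24.0 = 25.08 mol
n(O2) = 221.0 / 32.00 = 6.906 mol
n/ν for H2 = 25.08/2 = 12.54
n/ν for O2 = 6.906/1 = 6.906
Smallest n/ν is O2 → limiting reagent.
H2 consumed = (2/1) × 6.906 = 13.81 mol
H2 remaining = 25.08 − 13.81 = 11.27 mol
mass = 11.27 × 2.02 = 22.77 g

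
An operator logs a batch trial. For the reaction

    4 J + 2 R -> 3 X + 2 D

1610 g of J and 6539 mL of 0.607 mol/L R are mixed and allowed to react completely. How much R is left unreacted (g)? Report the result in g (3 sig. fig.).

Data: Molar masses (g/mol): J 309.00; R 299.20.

n(J) = 1610 / 309.00 = 5.210 mol
n(R) = 0.607 × 6539/1000 = 3.969 mol
n/ν for J = 5.210/4 = 1.303
n/ν for R = 3.969/2 = 1.985
Smallest n/ν is J → limiting reagent.
R consumed = (2/4) × 5.210 = 2.605 mol
R remaining = 3.969 − 2.605 = 1.364 mol
mass = 1.364 × 299.20 = 408.1 g

408 g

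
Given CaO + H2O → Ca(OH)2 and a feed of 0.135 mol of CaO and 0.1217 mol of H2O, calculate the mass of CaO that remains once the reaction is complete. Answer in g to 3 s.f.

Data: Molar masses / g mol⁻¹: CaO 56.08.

n(CaO) = 0.1350 mol
n(H2O) = 0.1217 mol
n/ν for CaO = 0.1350/1 = 0.1350
n/ν for H2O = 0.1217/1 = 0.1217
Smallest n/ν is H2O → limiting reagent.
CaO consumed = (1/1) × 0.1217 = 0.1217 mol
CaO remaining = 0.1350 − 0.1217 = 0.01330 mol
mass = 0.01330 × 56.08 = 0.7459 g

0.746 g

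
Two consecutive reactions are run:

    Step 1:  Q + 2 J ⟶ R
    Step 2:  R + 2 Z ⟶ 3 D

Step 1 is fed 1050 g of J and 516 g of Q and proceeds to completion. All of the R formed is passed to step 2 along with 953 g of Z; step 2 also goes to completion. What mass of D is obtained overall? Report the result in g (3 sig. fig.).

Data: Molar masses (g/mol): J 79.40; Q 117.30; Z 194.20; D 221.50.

1630 g

Step 1:
n(J) = 1050 / 79.40 = 13.22 mol
n(Q) = 516.0 / 117.30 = 4.399 mol
n/ν for J = 13.22/2 = 6.610
n/ν for Q = 4.399/1 = 4.399
Smallest n/ν is Q → limiting reagent.
n(R) produced = (1/1) × 4.399 = 4.399 mol
Step 2:
n(R) available = 4.399 mol
n(Z) = 953.0 / 194.20 = 4.907 mol
n/ν for R = 4.399/1 = 4.399
n/ν for Z = 4.907/2 = 2.454
Smallest n/ν is Z → limiting reagent.
n(D) = (3/2) × 4.907 = 7.361 mol
mass = 7.361 × 221.50 = 1630 g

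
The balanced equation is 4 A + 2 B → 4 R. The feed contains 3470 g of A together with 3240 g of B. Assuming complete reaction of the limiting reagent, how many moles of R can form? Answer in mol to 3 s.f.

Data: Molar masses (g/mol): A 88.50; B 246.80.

n(A) = 3470 / 88.50 = 39.21 mol
n(B) = 3240 / 246.80 = 13.13 mol
n/ν for A = 39.21/4 = 9.803
n/ν for B = 13.13/2 = 6.565
Smallest n/ν is B → limiting reagent.
n(R) = (4/2) × 13.13 = 26.26 mol

26.3 mol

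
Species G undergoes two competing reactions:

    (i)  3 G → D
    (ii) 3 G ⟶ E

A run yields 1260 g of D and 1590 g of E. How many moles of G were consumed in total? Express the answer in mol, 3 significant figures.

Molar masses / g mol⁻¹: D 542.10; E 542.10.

15.8 mol

n(D) = 1260 / 542.10 = 2.324 mol
n(E) = 1590 / 542.10 = 2.933 mol
n(G) via (i) = (3/1)×2.324 = 6.972 mol
n(G) via (ii) = (3/1)×2.933 = 8.799 mol
total n(G) = 6.972 + 8.799 = 15.77 mol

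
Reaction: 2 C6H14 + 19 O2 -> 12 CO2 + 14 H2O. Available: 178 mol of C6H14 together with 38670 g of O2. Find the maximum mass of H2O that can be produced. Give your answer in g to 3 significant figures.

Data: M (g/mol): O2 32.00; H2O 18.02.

16000 g

n(C6H14) = 178.0 mol
n(O2) = 38670 / 32.00 = 1208 mol
n/ν for C6H14 = 178.0/2 = 89.00
n/ν for O2 = 1208/19 = 63.58
Smallest n/ν is O2 → limiting reagent.
n(H2O) = (14/19) × 1208 = 890.1 mol
mass = 890.1 × 18.02 = 16040 g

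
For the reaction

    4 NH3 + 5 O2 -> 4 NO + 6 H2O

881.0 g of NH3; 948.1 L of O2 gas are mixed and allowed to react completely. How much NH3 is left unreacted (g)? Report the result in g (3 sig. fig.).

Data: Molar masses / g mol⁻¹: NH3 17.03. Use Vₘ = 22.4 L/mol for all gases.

n(NH3) = 881.0 / 17.03 = 51.73 mol
n(O2) = 948.1 / 22.4 = 42.33 mol
n/ν for NH3 = 51.73/4 = 12.93
n/ν for O2 = 42.33/5 = 8.466
Smallest n/ν is O2 → limiting reagent.
NH3 consumed = (4/5) × 42.33 = 33.86 mol
NH3 remaining = 51.73 − 33.86 = 17.87 mol
mass = 17.87 × 17.03 = 304.3 g

304 g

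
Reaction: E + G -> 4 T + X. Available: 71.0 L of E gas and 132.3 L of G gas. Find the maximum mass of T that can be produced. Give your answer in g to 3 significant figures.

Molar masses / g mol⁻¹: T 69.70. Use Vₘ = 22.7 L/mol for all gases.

n(E) = 71.00 / 22.7 = 3.128 mol
n(G) = 132.3 / 22.7 = 5.828 mol
n/ν for E = 3.128/1 = 3.128
n/ν for G = 5.828/1 = 5.828
Smallest n/ν is E → limiting reagent.
n(T) = (4/1) × 3.128 = 12.51 mol
mass = 12.51 × 69.70 = 871.9 g

872 g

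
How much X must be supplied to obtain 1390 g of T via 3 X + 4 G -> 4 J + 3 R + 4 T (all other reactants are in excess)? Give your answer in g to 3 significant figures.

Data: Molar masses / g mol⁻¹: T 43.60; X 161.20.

3850 g

n(T) = 1390 / 43.60 = 31.88 mol
n(X) = (3/4) × 31.88 = 23.91 mol
mass = 23.91 × 161.20 = 3854 g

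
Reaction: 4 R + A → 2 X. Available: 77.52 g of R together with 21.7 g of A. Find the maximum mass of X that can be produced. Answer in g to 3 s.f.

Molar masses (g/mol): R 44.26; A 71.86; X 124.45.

75.2 g

n(R) = 77.52 / 44.26 = 1.751 mol
n(A) = 21.70 / 71.86 = 0.3020 mol
n/ν → R: 0.4378, A: 0.3020; A is limiting.
n(X) = (2/1) × 0.3020 = 0.6040 mol
mass = 0.6040 × 124.45 = 75.17 g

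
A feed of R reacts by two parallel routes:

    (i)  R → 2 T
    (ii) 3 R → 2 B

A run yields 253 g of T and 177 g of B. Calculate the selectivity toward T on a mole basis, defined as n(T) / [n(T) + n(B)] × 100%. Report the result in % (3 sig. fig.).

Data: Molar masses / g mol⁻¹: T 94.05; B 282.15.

81.1 %

n(T) = 253 / 94.05 = 2.690 mol
n(B) = 177 / 282.15 = 0.6273 mol
selectivity = 2.690/(2.690+0.6273) × 100 = 81.09 %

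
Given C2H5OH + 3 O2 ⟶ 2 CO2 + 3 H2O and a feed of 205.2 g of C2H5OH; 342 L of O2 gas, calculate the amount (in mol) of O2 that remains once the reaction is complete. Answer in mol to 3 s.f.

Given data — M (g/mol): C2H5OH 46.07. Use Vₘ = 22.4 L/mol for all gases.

1.91 mol

n(C2H5OH) = 205.2 / 46.07 = 4.454 mol
n(O2) = 342.0 / 22.4 = 15.27 mol
n/ν for C2H5OH = 4.454/1 = 4.454
n/ν for O2 = 15.27/3 = 5.090
Smallest n/ν is C2H5OH → limiting reagent.
O2 consumed = (3/1) × 4.454 = 13.36 mol
O2 remaining = 15.27 − 13.36 = 1.910 mol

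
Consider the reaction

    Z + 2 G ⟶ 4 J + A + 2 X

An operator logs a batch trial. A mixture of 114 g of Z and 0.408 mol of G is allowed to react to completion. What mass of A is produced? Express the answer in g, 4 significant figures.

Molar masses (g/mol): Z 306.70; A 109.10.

n(Z) = 114.0 / 306.70 = 0.3717 mol
n(G) = 0.4080 mol
n/ν for Z = 0.3717/1 = 0.3717
n/ν for G = 0.4080/2 = 0.2040
Smallest n/ν is G → limiting reagent.
n(A) = (1/2) × 0.4080 = 0.2040 mol
mass = 0.2040 × 109.10 = 22.26 g

22.26 g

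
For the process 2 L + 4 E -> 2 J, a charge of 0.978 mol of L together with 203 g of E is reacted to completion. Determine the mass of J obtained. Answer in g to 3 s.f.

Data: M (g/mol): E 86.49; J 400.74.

n(L) = 0.9780 mol
n(E) = 203.0 / 86.49 = 2.347 mol
n/ν → L: 0.4890, E: 0.5868; L is limiting.
n(J) = (2/2) × 0.9780 = 0.9780 mol
mass = 0.9780 × 400.74 = 391.9 g

392 g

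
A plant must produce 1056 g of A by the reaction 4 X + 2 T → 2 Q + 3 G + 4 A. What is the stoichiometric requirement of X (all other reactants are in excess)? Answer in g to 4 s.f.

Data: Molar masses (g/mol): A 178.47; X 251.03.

n(A) = 1056 / 178.47 = 5.917 mol
n(X) = (4/4) × 5.917 = 5.917 mol
mass = 5.917 × 251.03 = 1485 g

1485 g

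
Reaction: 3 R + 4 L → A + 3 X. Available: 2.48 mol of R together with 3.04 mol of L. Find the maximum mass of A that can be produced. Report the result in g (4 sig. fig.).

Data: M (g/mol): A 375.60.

285.5 g

n(R) = 2.480 mol
n(L) = 3.040 mol
n/ν → R: 0.8267, L: 0.7600; L is limiting.
n(A) = (1/4) × 3.040 = 0.7600 mol
mass = 0.7600 × 375.60 = 285.5 g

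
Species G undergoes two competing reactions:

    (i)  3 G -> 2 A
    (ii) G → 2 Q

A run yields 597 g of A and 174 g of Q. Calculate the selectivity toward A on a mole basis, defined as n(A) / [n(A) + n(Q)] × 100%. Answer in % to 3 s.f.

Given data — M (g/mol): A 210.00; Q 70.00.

n(A) = 597 / 210.00 = 2.843 mol
n(Q) = 174 / 70.00 = 2.486 mol
selectivity = 2.843/(2.843+2.486) × 100 = 53.35 %

53.4 %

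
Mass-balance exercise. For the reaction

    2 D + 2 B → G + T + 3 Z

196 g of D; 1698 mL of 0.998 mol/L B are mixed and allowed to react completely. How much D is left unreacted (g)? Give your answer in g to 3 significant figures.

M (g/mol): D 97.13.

n(D) = 196.0 / 97.13 = 2.018 mol
n(B) = 0.998 × 1698/1000 = 1.695 mol
n/ν for D = 2.018/2 = 1.009
n/ν for B = 1.695/2 = 0.8475
Smallest n/ν is B → limiting reagent.
D consumed = (2/2) × 1.695 = 1.695 mol
D remaining = 2.018 − 1.695 = 0.3230 mol
mass = 0.3230 × 97.13 = 31.37 g

31.4 g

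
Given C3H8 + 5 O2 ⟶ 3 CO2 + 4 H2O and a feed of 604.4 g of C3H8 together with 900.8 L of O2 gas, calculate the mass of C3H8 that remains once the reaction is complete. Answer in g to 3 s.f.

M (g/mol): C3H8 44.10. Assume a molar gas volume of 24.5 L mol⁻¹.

280 g

n(C3H8) = 604.4 / 44.10 = 13.71 mol
n(O2) = 900.8 / 24.5 = 36.77 mol
n/ν for C3H8 = 13.71/1 = 13.71
n/ν for O2 = 36.77/5 = 7.354
Smallest n/ν is O2 → limiting reagent.
C3H8 consumed = (1/5) × 36.77 = 7.354 mol
C3H8 remaining = 13.71 − 7.354 = 6.356 mol
mass = 6.356 × 44.10 = 280.3 g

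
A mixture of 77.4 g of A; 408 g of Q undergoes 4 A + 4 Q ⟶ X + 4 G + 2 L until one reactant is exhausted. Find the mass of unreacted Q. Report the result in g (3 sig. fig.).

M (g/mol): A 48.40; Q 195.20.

95.8 g

n(A) = 77.40 / 48.40 = 1.599 mol
n(Q) = 408.0 / 195.20 = 2.090 mol
n/ν → A: 0.3998, Q: 0.5225; A is limiting.
Q consumed = (4/4) × 1.599 = 1.599 mol
Q remaining = 2.090 − 1.599 = 0.4910 mol
mass = 0.4910 × 195.20 = 95.84 g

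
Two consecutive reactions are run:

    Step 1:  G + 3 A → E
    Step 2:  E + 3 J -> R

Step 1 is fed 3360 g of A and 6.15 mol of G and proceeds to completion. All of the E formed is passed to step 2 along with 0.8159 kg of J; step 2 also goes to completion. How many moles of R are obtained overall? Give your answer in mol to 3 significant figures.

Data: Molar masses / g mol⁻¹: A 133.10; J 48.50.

Step 1:
n(A) = 3360 / 133.10 = 25.24 mol
n(G) = 6.150 mol
n/ν for A = 25.24/3 = 8.413
n/ν for G = 6.150/1 = 6.150
Smallest n/ν is G → limiting reagent.
n(E) produced = (1/1) × 6.150 = 6.150 mol
Step 2:
n(E) available = 6.150 mol
n(J) = 0.8159×1000 / 48.50 = 16.82 mol
n/ν for E = 6.150/1 = 6.150
n/ν for J = 16.82/3 = 5.607
Smallest n/ν is J → limiting reagent.
n(R) = (1/3) × 16.82 = 5.607 mol

5.61 mol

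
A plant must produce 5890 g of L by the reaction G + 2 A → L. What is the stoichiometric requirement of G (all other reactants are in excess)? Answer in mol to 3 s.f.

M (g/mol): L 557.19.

10.6 mol

n(L) = 5890 / 557.19 = 10.57 mol
n(G) = (1/1) × 10.57 = 10.57 mol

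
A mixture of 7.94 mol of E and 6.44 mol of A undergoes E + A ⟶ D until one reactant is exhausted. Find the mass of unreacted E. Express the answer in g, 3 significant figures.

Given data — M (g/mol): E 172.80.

259 g

n(E) = 7.940 mol
n(A) = 6.440 mol
n/ν → E: 7.940, A: 6.440; A is limiting.
E consumed = (1/1) × 6.440 = 6.440 mol
E remaining = 7.940 − 6.440 = 1.500 mol
mass = 1.500 × 172.80 = 259.2 g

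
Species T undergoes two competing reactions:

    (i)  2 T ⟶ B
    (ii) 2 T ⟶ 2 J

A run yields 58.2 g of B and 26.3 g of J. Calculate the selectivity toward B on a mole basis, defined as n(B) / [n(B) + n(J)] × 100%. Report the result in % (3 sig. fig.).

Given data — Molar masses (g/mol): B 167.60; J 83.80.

52.5 %

n(B) = 58.2 / 167.60 = 0.3473 mol
n(J) = 26.3 / 83.80 = 0.3138 mol
selectivity = 0.3473/(0.3473+0.3138) × 100 = 52.53 %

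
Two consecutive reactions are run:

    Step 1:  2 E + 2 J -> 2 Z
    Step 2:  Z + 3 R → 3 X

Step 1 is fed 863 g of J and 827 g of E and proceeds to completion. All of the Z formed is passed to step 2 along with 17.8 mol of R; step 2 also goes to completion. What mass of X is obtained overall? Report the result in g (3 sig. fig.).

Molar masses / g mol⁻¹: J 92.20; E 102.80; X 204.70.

Step 1:
n(J) = 863.0 / 92.20 = 9.360 mol
n(E) = 827.0 / 102.80 = 8.045 mol
n/ν → J: 4.680, E: 4.023; E is limiting.
n(Z) produced = (2/2) × 8.045 = 8.045 mol
Step 2:
n(Z) available = 8.045 mol
n(R) = 17.80 mol
n/ν → Z: 8.045, R: 5.933; R is limiting.
n(X) = (3/3) × 17.80 = 17.80 mol
mass = 17.80 × 204.70 = 3644 g

3640 g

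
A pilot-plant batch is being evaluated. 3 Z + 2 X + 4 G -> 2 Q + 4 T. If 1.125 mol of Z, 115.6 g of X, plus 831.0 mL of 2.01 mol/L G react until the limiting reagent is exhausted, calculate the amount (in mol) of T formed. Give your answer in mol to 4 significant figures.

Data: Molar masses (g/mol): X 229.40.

n(Z) = 1.125 mol
n(X) = 115.6 / 229.40 = 0.5039 mol
n(G) = 2.01 × 831.0/1000 = 1.670 mol
n/ν for Z = 1.125/3 = 0.3750
n/ν for X = 0.5039/2 = 0.2520
n/ν for G = 1.670/4 = 0.4175
Smallest n/ν is X → limiting reagent.
n(T) = (4/2) × 0.5039 = 1.008 mol

1.008 mol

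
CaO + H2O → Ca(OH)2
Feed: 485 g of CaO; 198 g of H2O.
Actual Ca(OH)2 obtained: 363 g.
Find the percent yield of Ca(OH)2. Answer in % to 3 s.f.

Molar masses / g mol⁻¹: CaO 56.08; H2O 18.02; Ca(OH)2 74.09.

56.7 %

n(CaO) = 485.0 / 56.08 = 8.648 mol
n(H2O) = 198.0 / 18.02 = 10.99 mol
n/ν → CaO: 8.648, H2O: 10.99; CaO is limiting.
theoretical n(Ca(OH)2) = (1/1) × 8.648 = 8.648 mol → 640.7 g
% yield = 363 / 640.7 × 100 = 56.66 %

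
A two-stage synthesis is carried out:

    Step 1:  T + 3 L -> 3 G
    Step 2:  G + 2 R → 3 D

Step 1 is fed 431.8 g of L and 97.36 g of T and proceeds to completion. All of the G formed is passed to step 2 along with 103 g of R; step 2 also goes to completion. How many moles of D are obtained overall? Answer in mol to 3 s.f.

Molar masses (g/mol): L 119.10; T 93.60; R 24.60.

6.28 mol

Step 1:
n(L) = 431.8 / 119.10 = 3.626 mol
n(T) = 97.36 / 93.60 = 1.040 mol
n/ν → L: 1.209, T: 1.040; T is limiting.
n(G) produced = (3/1) × 1.040 = 3.120 mol
Step 2:
n(G) available = 3.120 mol
n(R) = 103.0 / 24.60 = 4.187 mol
n/ν → G: 3.120, R: 2.094; R is limiting.
n(D) = (3/2) × 4.187 = 6.281 mol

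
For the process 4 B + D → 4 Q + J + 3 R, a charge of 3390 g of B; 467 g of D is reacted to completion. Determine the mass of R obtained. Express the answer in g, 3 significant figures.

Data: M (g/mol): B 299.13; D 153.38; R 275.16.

n(B) = 3390 / 299.13 = 11.33 mol
n(D) = 467.0 / 153.38 = 3.045 mol
n/ν for B = 11.33/4 = 2.833
n/ν for D = 3.045/1 = 3.045
Smallest n/ν is B → limiting reagent.
n(R) = (3/4) × 11.33 = 8.498 mol
mass = 8.498 × 275.16 = 2338 g

2340 g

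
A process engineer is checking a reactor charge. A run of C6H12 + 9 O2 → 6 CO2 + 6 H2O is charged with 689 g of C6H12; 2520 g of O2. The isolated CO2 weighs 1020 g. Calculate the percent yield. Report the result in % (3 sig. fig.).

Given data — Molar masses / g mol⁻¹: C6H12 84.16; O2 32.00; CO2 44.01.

47.2 %

n(C6H12) = 689.0 / 84.16 = 8.187 mol
n(O2) = 2520 / 32.00 = 78.75 mol
n/ν for C6H12 = 8.187/1 = 8.187
n/ν for O2 = 78.75/9 = 8.750
Smallest n/ν is C6H12 → limiting reagent.
theoretical n(CO2) = (6/1) × 8.187 = 49.12 mol → 2162 g
% yield = 1020 / 2162 × 100 = 47.18 %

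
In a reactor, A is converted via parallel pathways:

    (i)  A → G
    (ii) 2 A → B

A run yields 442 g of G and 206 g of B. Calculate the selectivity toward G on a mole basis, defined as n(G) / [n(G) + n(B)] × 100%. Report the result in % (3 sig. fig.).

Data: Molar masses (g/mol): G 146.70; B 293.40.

n(G) = 442 / 146.70 = 3.013 mol
n(B) = 206 / 293.40 = 0.7021 mol
selectivity = 3.013/(3.013+0.7021) × 100 = 81.10 %

81.1 %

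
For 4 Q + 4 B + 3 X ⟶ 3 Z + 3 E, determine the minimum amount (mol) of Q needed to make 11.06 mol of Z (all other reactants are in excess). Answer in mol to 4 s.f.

14.75 mol

n(Z) = 11.06 mol
n(Q) = (4/3) × 11.06 = 14.75 mol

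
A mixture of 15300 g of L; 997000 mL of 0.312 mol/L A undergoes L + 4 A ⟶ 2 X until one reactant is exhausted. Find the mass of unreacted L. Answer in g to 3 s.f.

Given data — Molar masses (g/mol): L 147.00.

n(L) = 15300 / 147.00 = 104.1 mol
n(A) = 0.312 × 997000/1000 = 311.1 mol
n/ν for L = 104.1/1 = 104.1
n/ν for A = 311.1/4 = 77.78
Smallest n/ν is A → limiting reagent.
L consumed = (1/4) × 311.1 = 77.78 mol
L remaining = 104.1 − 77.78 = 26.32 mol
mass = 26.32 × 147.00 = 3869 g

3870 g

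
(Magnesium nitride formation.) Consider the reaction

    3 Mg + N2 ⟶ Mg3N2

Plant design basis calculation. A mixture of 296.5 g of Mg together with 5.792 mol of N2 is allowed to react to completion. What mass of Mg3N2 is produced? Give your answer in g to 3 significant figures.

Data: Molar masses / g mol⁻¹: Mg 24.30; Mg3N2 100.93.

n(Mg) = 296.5 / 24.30 = 12.20 mol
n(N2) = 5.792 mol
n/ν for Mg = 12.20/3 = 4.067
n/ν for N2 = 5.792/1 = 5.792
Smallest n/ν is Mg → limiting reagent.
n(Mg3N2) = (1/3) × 12.20 = 4.067 mol
mass = 4.067 × 100.93 = 410.5 g

411 g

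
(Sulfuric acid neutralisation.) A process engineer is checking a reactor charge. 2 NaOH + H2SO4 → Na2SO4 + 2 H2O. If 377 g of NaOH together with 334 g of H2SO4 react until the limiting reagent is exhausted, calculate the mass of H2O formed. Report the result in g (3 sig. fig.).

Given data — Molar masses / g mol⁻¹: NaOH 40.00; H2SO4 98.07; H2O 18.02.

123 g

n(NaOH) = 377.0 / 40.00 = 9.425 mol
n(H2SO4) = 334.0 / 98.07 = 3.406 mol
n/ν → NaOH: 4.713, H2SO4: 3.406; H2SO4 is limiting.
n(H2O) = (2/1) × 3.406 = 6.812 mol
mass = 6.812 × 18.02 = 122.8 g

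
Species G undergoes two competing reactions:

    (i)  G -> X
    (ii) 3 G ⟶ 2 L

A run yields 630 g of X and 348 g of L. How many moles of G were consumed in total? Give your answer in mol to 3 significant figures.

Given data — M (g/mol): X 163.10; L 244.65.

6.00 mol

n(X) = 630 / 163.10 = 3.863 mol
n(L) = 348 / 244.65 = 1.422 mol
n(G) via (i) = (1/1)×3.863 = 3.863 mol
n(G) via (ii) = (3/2)×1.422 = 2.133 mol
total n(G) = 3.863 + 2.133 = 5.996 mol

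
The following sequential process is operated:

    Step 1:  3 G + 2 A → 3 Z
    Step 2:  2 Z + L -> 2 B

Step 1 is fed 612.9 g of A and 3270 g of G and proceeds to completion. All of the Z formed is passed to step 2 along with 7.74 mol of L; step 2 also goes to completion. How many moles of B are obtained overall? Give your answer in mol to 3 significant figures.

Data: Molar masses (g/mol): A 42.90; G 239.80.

Step 1:
n(A) = 612.9 / 42.90 = 14.29 mol
n(G) = 3270 / 239.80 = 13.64 mol
n/ν for A = 14.29/2 = 7.145
n/ν for G = 13.64/3 = 4.547
Smallest n/ν is G → limiting reagent.
n(Z) produced = (3/3) × 13.64 = 13.64 mol
Step 2:
n(Z) available = 13.64 mol
n(L) = 7.740 mol
n/ν for Z = 13.64/2 = 6.820
n/ν for L = 7.740/1 = 7.740
Smallest n/ν is Z → limiting reagent.
n(B) = (2/2) × 13.64 = 13.64 mol

13.6 mol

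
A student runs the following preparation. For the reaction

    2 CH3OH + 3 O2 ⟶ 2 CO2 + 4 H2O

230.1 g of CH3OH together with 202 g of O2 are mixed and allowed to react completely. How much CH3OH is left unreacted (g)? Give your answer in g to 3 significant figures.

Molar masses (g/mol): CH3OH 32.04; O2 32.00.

n(CH3OH) = 230.1 / 32.04 = 7.182 mol
n(O2) = 202.0 / 32.00 = 6.313 mol
n/ν → CH3OH: 3.591, O2: 2.104; O2 is limiting.
CH3OH consumed = (2/3) × 6.313 = 4.209 mol
CH3OH remaining = 7.182 − 4.209 = 2.973 mol
mass = 2.973 × 32.04 = 95.25 g

95.3 g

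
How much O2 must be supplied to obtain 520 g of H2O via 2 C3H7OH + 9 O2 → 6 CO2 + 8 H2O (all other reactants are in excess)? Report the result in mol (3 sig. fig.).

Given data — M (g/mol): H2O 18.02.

32.5 mol

n(H2O) = 520 / 18.02 = 28.86 mol
n(O2) = (9/8) × 28.86 = 32.47 mol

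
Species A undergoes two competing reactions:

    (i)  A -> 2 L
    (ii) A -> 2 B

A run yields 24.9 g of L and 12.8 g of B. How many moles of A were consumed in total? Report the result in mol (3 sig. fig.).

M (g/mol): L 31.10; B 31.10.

0.606 mol

n(L) = 24.9 / 31.10 = 0.8006 mol
n(B) = 12.8 / 31.10 = 0.4116 mol
n(A) via (i) = (1/2)×0.8006 = 0.4003 mol
n(A) via (ii) = (1/2)×0.4116 = 0.2058 mol
total n(A) = 0.4003 + 0.2058 = 0.6061 mol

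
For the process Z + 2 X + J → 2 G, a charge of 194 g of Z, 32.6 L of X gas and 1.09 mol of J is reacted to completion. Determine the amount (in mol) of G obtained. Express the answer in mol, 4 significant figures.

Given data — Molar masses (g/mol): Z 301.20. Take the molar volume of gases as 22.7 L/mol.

n(Z) = 194.0 / 301.20 = 0.6441 mol
n(X) = 32.60 / 22.7 = 1.436 mol
n(J) = 1.090 mol
n/ν for Z = 0.6441/1 = 0.6441
n/ν for X = 1.436/2 = 0.7180
n/ν for J = 1.090/1 = 1.090
Smallest n/ν is Z → limiting reagent.
n(G) = (2/1) × 0.6441 = 1.288 mol

1.288 mol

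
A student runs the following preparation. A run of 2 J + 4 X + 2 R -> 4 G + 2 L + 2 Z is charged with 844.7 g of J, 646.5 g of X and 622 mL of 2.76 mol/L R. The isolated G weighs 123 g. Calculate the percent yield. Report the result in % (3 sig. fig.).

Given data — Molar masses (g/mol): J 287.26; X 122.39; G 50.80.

70.5 %

n(J) = 844.7 / 287.26 = 2.941 mol
n(X) = 646.5 / 122.39 = 5.282 mol
n(R) = 2.76 × 622.0/1000 = 1.717 mol
n/ν → J: 1.471, X: 1.321, R: 0.8585; R is limiting.
theoretical n(G) = (4/2) × 1.717 = 3.434 mol → 174.4 g
% yield = 123 / 174.4 × 100 = 70.53 %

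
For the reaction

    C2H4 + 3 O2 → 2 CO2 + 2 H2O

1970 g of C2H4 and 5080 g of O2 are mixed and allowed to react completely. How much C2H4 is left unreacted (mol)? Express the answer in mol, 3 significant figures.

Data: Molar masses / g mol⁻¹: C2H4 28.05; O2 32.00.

17.3 mol

n(C2H4) = 1970 / 28.05 = 70.23 mol
n(O2) = 5080 / 32.00 = 158.8 mol
n/ν → C2H4: 70.23, O2: 52.93; O2 is limiting.
C2H4 consumed = (1/3) × 158.8 = 52.93 mol
C2H4 remaining = 70.23 − 52.93 = 17.30 mol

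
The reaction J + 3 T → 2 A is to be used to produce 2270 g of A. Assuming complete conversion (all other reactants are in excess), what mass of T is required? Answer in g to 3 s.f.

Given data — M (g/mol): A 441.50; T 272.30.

2100 g

n(A) = 2270 / 441.50 = 5.142 mol
n(T) = (3/2) × 5.142 = 7.713 mol
mass = 7.713 × 272.30 = 2100 g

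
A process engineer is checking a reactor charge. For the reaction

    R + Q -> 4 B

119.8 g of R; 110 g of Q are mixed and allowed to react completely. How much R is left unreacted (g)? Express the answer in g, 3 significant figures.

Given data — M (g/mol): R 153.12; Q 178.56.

25.5 g

n(R) = 119.8 / 153.12 = 0.7824 mol
n(Q) = 110.0 / 178.56 = 0.6160 mol
n/ν → R: 0.7824, Q: 0.6160; Q is limiting.
R consumed = (1/1) × 0.6160 = 0.6160 mol
R remaining = 0.7824 − 0.6160 = 0.1664 mol
mass = 0.1664 × 153.12 = 25.48 g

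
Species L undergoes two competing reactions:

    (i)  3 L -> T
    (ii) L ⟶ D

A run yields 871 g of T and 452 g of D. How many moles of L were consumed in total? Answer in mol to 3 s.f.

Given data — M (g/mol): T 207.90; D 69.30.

n(T) = 871 / 207.90 = 4.190 mol
n(D) = 452 / 69.30 = 6.522 mol
n(L) via (i) = (3/1)×4.190 = 12.57 mol
n(L) via (ii) = (1/1)×6.522 = 6.522 mol
total n(L) = 12.57 + 6.522 = 19.09 mol

19.1 mol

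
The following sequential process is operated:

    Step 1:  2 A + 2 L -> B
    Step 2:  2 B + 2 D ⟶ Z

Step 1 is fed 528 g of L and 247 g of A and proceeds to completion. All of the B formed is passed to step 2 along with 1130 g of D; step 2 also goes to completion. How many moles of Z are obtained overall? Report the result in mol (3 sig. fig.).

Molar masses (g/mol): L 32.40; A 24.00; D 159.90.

Step 1:
n(L) = 528.0 / 32.40 = 16.30 mol
n(A) = 247.0 / 24.00 = 10.29 mol
n/ν → L: 8.150, A: 5.145; A is limiting.
n(B) produced = (1/2) × 10.29 = 5.145 mol
Step 2:
n(B) available = 5.145 mol
n(D) = 1130 / 159.90 = 7.067 mol
n/ν → B: 2.573, D: 3.534; B is limiting.
n(Z) = (1/2) × 5.145 = 2.573 mol

2.57 mol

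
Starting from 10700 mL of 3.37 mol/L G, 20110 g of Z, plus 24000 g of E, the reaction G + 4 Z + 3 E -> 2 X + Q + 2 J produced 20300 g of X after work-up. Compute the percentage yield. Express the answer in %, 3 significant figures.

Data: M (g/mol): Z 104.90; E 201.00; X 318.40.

n(G) = 3.37 × 10700/1000 = 36.06 mol
n(Z) = 20110 / 104.90 = 191.7 mol
n(E) = 24000 / 201.00 = 119.4 mol
n/ν for G = 36.06/1 = 36.06
n/ν for Z = 191.7/4 = 47.93
n/ν for E = 119.4/3 = 39.80
Smallest n/ν is G → limiting reagent.
theoretical n(X) = (2/1) × 36.06 = 72.12 mol → 22960 g
% yield = 20300 / 22960 × 100 = 88.41 %

88.4 %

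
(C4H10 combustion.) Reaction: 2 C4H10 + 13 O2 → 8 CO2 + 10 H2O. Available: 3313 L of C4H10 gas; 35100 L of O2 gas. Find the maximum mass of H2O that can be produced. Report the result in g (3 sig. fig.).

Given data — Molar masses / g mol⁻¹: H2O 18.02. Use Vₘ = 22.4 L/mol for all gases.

13300 g

n(C4H10) = 3313 / 22.4 = 147.9 mol
n(O2) = 35100 / 22.4 = 1567 mol
n/ν for C4H10 = 147.9/2 = 73.95
n/ν for O2 = 1567/13 = 120.5
Smallest n/ν is C4H10 → limiting reagent.
n(H2O) = (10/2) × 147.9 = 739.5 mol
mass = 739.5 × 18.02 = 13330 g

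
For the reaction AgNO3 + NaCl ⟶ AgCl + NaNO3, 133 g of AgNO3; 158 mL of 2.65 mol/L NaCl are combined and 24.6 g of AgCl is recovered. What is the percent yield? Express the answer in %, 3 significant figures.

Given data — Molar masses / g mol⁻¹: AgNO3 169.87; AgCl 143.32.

n(AgNO3) = 133.0 / 169.87 = 0.7830 mol
n(NaCl) = 2.65 × 158.0/1000 = 0.4187 mol
n/ν for AgNO3 = 0.7830/1 = 0.7830
n/ν for NaCl = 0.4187/1 = 0.4187
Smallest n/ν is NaCl → limiting reagent.
theoretical n(AgCl) = (1/1) × 0.4187 = 0.4187 mol → 60.01 g
% yield = 24.6 / 60.01 × 100 = 40.99 %

41.0 %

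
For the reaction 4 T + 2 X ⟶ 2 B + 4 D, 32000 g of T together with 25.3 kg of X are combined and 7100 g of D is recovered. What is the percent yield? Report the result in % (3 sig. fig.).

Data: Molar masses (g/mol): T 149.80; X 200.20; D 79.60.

n(T) = 32000 / 149.80 = 213.6 mol
n(X) = 25.30×1000 / 200.20 = 126.4 mol
n/ν → T: 53.40, X: 63.20; T is limiting.
theoretical n(D) = (4/4) × 213.6 = 213.6 mol → 17000 g
% yield = 7100 / 17000 × 100 = 41.76 %

41.8 %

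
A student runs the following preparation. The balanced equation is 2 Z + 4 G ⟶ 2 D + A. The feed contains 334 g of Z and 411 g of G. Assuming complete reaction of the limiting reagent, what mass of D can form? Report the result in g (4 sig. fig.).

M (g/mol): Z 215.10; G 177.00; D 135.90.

n(Z) = 334.0 / 215.10 = 1.553 mol
n(G) = 411.0 / 177.00 = 2.322 mol
n/ν → Z: 0.7765, G: 0.5805; G is limiting.
n(D) = (2/4) × 2.322 = 1.161 mol
mass = 1.161 × 135.90 = 157.8 g

157.8 g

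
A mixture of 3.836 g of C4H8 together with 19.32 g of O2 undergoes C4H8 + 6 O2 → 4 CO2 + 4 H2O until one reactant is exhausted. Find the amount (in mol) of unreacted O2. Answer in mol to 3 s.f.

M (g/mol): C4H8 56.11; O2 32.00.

0.194 mol

n(C4H8) = 3.836 / 56.11 = 0.06837 mol
n(O2) = 19.32 / 32.00 = 0.6038 mol
n/ν → C4H8: 0.06837, O2: 0.1006; C4H8 is limiting.
O2 consumed = (6/1) × 0.06837 = 0.4102 mol
O2 remaining = 0.6038 − 0.4102 = 0.1936 mol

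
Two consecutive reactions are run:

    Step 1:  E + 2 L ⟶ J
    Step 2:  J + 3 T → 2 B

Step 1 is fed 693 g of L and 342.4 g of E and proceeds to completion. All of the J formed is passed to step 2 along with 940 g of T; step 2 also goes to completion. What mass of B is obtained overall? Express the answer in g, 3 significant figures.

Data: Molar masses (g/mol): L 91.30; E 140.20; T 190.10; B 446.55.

Step 1:
n(L) = 693.0 / 91.30 = 7.590 mol
n(E) = 342.4 / 140.20 = 2.442 mol
n/ν → L: 3.795, E: 2.442; E is limiting.
n(J) produced = (1/1) × 2.442 = 2.442 mol
Step 2:
n(J) available = 2.442 mol
n(T) = 940.0 / 190.10 = 4.945 mol
n/ν → J: 2.442, T: 1.648; T is limiting.
n(B) = (2/3) × 4.945 = 3.297 mol
mass = 3.297 × 446.55 = 1472 g

1470 g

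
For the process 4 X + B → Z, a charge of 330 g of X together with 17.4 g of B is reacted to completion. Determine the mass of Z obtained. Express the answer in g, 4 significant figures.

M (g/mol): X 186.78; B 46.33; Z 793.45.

298.0 g

n(X) = 330.0 / 186.78 = 1.767 mol
n(B) = 17.40 / 46.33 = 0.3756 mol
n/ν for X = 1.767/4 = 0.4418
n/ν for B = 0.3756/1 = 0.3756
Smallest n/ν is B → limiting reagent.
n(Z) = (1/1) × 0.3756 = 0.3756 mol
mass = 0.3756 × 793.45 = 298.0 g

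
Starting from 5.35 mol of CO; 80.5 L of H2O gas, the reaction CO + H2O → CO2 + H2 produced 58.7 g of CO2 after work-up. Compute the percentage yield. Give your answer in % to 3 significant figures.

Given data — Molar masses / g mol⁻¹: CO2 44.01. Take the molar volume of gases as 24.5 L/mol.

40.6 %

n(CO) = 5.350 mol
n(H2O) = 80.50 / 24.5 = 3.286 mol
n/ν for CO = 5.350/1 = 5.350
n/ν for H2O = 3.286/1 = 3.286
Smallest n/ν is H2O → limiting reagent.
theoretical n(CO2) = (1/1) × 3.286 = 3.286 mol → 144.6 g
% yield = 58.7 / 144.6 × 100 = 40.59 %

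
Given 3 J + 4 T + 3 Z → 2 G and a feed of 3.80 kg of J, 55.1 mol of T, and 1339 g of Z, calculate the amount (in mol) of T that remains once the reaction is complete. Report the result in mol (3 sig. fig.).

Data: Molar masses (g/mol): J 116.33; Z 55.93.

n(J) = 3.800×1000 / 116.33 = 32.67 mol
n(T) = 55.10 mol
n(Z) = 1339 / 55.93 = 23.94 mol
n/ν for J = 32.67/3 = 10.89
n/ν for T = 55.10/4 = 13.78
n/ν for Z = 23.94/3 = 7.980
Smallest n/ν is Z → limiting reagent.
T consumed = (4/3) × 23.94 = 31.92 mol
T remaining = 55.10 − 31.92 = 23.18 mol

23.2 mol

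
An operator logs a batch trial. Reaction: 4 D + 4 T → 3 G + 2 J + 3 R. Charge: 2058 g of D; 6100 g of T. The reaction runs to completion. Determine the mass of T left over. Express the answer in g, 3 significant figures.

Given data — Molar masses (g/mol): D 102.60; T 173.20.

n(D) = 2058 / 102.60 = 20.06 mol
n(T) = 6100 / 173.20 = 35.22 mol
n/ν for D = 20.06/4 = 5.015
n/ν for T = 35.22/4 = 8.805
Smallest n/ν is D → limiting reagent.
T consumed = (4/4) × 20.06 = 20.06 mol
T remaining = 35.22 − 20.06 = 15.16 mol
mass = 15.16 × 173.20 = 2626 g

2630 g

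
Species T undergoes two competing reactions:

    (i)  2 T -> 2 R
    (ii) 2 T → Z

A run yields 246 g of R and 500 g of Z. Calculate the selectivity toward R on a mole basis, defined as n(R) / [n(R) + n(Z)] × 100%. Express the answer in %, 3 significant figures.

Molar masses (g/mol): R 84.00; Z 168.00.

n(R) = 246 / 84.00 = 2.929 mol
n(Z) = 500 / 168.00 = 2.976 mol
selectivity = 2.929/(2.929+2.976) × 100 = 49.60 %

49.6 %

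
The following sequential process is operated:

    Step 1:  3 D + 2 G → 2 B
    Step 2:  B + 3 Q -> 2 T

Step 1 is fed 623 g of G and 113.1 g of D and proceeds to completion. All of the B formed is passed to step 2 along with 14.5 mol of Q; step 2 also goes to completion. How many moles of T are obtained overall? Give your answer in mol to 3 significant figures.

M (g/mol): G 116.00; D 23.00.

Step 1:
n(G) = 623.0 / 116.00 = 5.371 mol
n(D) = 113.1 / 23.00 = 4.917 mol
n/ν → G: 2.686, D: 1.639; D is limiting.
n(B) produced = (2/3) × 4.917 = 3.278 mol
Step 2:
n(B) available = 3.278 mol
n(Q) = 14.50 mol
n/ν → B: 3.278, Q: 4.833; B is limiting.
n(T) = (2/1) × 3.278 = 6.556 mol

6.56 mol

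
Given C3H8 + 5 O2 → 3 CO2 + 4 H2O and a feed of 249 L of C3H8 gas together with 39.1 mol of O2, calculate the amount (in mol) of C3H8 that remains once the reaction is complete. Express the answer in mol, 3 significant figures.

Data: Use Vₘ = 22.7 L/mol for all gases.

3.15 mol

n(C3H8) = 249.0 / 22.7 = 10.97 mol
n(O2) = 39.10 mol
n/ν for C3H8 = 10.97/1 = 10.97
n/ν for O2 = 39.10/5 = 7.820
Smallest n/ν is O2 → limiting reagent.
C3H8 consumed = (1/5) × 39.10 = 7.820 mol
C3H8 remaining = 10.97 − 7.820 = 3.150 mol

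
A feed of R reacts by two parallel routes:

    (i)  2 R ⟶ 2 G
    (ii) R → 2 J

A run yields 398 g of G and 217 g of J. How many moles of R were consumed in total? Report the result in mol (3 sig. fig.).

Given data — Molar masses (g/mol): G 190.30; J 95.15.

3.23 mol

n(G) = 398 / 190.30 = 2.091 mol
n(J) = 217 / 95.15 = 2.281 mol
n(R) via (i) = (2/2)×2.091 = 2.091 mol
n(R) via (ii) = (1/2)×2.281 = 1.141 mol
total n(R) = 2.091 + 1.141 = 3.232 mol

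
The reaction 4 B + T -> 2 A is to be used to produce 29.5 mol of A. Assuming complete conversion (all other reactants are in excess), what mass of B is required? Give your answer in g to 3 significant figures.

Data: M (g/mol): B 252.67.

14900 g

n(A) = 29.50 mol
n(B) = (4/2) × 29.50 = 59.00 mol
mass = 59.00 × 252.67 = 14910 g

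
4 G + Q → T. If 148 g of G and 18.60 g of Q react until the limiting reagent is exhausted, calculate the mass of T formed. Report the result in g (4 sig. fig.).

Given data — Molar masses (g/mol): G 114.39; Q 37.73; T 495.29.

n(G) = 148.0 / 114.39 = 1.294 mol
n(Q) = 18.60 / 37.73 = 0.4930 mol
n/ν for G = 1.294/4 = 0.3235
n/ν for Q = 0.4930/1 = 0.4930
Smallest n/ν is G → limiting reagent.
n(T) = (1/4) × 1.294 = 0.3235 mol
mass = 0.3235 × 495.29 = 160.2 g

160.2 g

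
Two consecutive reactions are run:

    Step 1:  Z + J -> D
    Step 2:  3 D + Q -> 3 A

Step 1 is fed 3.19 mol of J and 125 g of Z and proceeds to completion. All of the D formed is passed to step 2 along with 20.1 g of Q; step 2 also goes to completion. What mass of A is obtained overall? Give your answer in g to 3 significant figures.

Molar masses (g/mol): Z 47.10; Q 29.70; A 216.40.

Step 1:
n(J) = 3.190 mol
n(Z) = 125.0 / 47.10 = 2.654 mol
n/ν for J = 3.190/1 = 3.190
n/ν for Z = 2.654/1 = 2.654
Smallest n/ν is Z → limiting reagent.
n(D) produced = (1/1) × 2.654 = 2.654 mol
Step 2:
n(D) available = 2.654 mol
n(Q) = 20.10 / 29.70 = 0.6768 mol
n/ν for D = 2.654/3 = 0.8847
n/ν for Q = 0.6768/1 = 0.6768
Smallest n/ν is Q → limiting reagent.
n(A) = (3/1) × 0.6768 = 2.030 mol
mass = 2.030 × 216.40 = 439.3 g

439 g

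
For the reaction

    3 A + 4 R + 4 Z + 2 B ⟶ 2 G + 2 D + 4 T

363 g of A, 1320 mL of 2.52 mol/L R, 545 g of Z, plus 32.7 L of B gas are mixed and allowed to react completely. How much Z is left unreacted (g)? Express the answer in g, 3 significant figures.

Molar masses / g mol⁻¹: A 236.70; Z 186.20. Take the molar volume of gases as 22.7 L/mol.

n(A) = 363.0 / 236.70 = 1.534 mol
n(R) = 2.52 × 1320/1000 = 3.326 mol
n(Z) = 545.0 / 186.20 = 2.927 mol
n(B) = 32.70 / 22.7 = 1.441 mol
n/ν for A = 1.534/3 = 0.5113
n/ν for R = 3.326/4 = 0.8315
n/ν for Z = 2.927/4 = 0.7318
n/ν for B = 1.441/2 = 0.7205
Smallest n/ν is A → limiting reagent.
Z consumed = (4/3) × 1.534 = 2.045 mol
Z remaining = 2.927 − 2.045 = 0.8820 mol
mass = 0.8820 × 186.20 = 164.2 g

164 g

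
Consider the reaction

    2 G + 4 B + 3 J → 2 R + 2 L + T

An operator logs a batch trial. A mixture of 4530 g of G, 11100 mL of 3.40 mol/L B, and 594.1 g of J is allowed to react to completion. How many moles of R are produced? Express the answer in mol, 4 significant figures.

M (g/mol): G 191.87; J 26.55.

n(G) = 4530 / 191.87 = 23.61 mol
n(B) = 3.40 × 11100/1000 = 37.74 mol
n(J) = 594.1 / 26.55 = 22.38 mol
n/ν for G = 23.61/2 = 11.81
n/ν for B = 37.74/4 = 9.435
n/ν for J = 22.38/3 = 7.460
Smallest n/ν is J → limiting reagent.
n(R) = (2/3) × 22.38 = 14.92 mol

14.92 mol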